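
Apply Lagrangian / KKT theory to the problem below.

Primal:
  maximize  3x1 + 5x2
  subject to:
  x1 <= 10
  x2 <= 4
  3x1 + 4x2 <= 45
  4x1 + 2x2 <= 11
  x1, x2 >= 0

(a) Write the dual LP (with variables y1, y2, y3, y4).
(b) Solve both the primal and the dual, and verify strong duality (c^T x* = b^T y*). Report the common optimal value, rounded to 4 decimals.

The standard primal-dual pair for 'max c^T x s.t. A x <= b, x >= 0' is:
  Dual:  min b^T y  s.t.  A^T y >= c,  y >= 0.

So the dual LP is:
  minimize  10y1 + 4y2 + 45y3 + 11y4
  subject to:
    y1 + 3y3 + 4y4 >= 3
    y2 + 4y3 + 2y4 >= 5
    y1, y2, y3, y4 >= 0

Solving the primal: x* = (0.75, 4).
  primal value c^T x* = 22.25.
Solving the dual: y* = (0, 3.5, 0, 0.75).
  dual value b^T y* = 22.25.
Strong duality: c^T x* = b^T y*. Confirmed.

22.25


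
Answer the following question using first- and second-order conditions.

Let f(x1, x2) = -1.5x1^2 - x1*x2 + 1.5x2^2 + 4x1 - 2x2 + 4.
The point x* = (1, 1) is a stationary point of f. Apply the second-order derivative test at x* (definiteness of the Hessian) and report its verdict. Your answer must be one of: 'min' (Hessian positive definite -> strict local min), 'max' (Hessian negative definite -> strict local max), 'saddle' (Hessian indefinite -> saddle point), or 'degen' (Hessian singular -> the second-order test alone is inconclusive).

Compute the Hessian H = grad^2 f:
  H = [[-3, -1], [-1, 3]]
Verify stationarity: grad f(x*) = H x* + g = (0, 0).
Eigenvalues of H: -3.1623, 3.1623.
Eigenvalues have mixed signs, so H is indefinite -> x* is a saddle point.

saddle


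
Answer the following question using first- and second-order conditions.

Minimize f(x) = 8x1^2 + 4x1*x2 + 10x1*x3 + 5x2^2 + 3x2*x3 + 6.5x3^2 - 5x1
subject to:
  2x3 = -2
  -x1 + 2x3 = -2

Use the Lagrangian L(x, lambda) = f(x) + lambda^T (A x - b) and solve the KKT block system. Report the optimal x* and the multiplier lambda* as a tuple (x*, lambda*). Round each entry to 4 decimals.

Form the Lagrangian:
  L(x, lambda) = (1/2) x^T Q x + c^T x + lambda^T (A x - b)
Stationarity (grad_x L = 0): Q x + c + A^T lambda = 0.
Primal feasibility: A x = b.

This gives the KKT block system:
  [ Q   A^T ] [ x     ]   [-c ]
  [ A    0  ] [ lambda ] = [ b ]

Solving the linear system:
  x*      = (0, 0.3, -1)
  lambda* = (19.85, -13.8)
  f(x*)   = 6.05

x* = (0, 0.3, -1), lambda* = (19.85, -13.8)


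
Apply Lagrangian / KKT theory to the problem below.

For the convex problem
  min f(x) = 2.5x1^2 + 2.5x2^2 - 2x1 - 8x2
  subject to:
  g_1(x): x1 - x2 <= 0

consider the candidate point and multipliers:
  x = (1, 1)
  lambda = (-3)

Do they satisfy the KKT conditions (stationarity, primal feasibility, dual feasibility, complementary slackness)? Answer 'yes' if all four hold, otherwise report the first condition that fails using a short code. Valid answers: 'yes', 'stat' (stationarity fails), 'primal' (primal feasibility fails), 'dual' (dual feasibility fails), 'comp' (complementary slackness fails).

Gradient of f: grad f(x) = Q x + c = (3, -3)
Constraint values g_i(x) = a_i^T x - b_i:
  g_1((1, 1)) = 0
Stationarity residual: grad f(x) + sum_i lambda_i a_i = (0, 0)
  -> stationarity OK
Primal feasibility (all g_i <= 0): OK
Dual feasibility (all lambda_i >= 0): FAILS
Complementary slackness (lambda_i * g_i(x) = 0 for all i): OK

Verdict: the first failing condition is dual_feasibility -> dual.

dual


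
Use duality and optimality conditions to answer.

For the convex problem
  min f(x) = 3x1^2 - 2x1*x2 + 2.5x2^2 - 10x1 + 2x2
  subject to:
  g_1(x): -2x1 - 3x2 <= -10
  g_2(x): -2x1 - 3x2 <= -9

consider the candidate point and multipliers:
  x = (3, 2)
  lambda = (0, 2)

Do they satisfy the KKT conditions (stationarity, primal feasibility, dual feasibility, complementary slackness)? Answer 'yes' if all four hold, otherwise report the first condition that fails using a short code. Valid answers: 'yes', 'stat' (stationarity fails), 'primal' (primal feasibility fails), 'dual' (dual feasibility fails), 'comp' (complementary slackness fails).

Gradient of f: grad f(x) = Q x + c = (4, 6)
Constraint values g_i(x) = a_i^T x - b_i:
  g_1((3, 2)) = -2
  g_2((3, 2)) = -3
Stationarity residual: grad f(x) + sum_i lambda_i a_i = (0, 0)
  -> stationarity OK
Primal feasibility (all g_i <= 0): OK
Dual feasibility (all lambda_i >= 0): OK
Complementary slackness (lambda_i * g_i(x) = 0 for all i): FAILS

Verdict: the first failing condition is complementary_slackness -> comp.

comp


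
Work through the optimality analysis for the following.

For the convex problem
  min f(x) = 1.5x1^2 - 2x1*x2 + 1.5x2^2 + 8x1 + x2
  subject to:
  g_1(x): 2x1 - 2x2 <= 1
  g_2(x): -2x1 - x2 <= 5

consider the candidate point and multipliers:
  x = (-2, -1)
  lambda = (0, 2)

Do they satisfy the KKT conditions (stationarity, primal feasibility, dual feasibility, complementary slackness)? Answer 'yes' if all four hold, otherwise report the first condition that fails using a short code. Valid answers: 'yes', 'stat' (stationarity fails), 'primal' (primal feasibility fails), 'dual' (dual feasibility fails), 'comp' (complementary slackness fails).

Gradient of f: grad f(x) = Q x + c = (4, 2)
Constraint values g_i(x) = a_i^T x - b_i:
  g_1((-2, -1)) = -3
  g_2((-2, -1)) = 0
Stationarity residual: grad f(x) + sum_i lambda_i a_i = (0, 0)
  -> stationarity OK
Primal feasibility (all g_i <= 0): OK
Dual feasibility (all lambda_i >= 0): OK
Complementary slackness (lambda_i * g_i(x) = 0 for all i): OK

Verdict: yes, KKT holds.

yes


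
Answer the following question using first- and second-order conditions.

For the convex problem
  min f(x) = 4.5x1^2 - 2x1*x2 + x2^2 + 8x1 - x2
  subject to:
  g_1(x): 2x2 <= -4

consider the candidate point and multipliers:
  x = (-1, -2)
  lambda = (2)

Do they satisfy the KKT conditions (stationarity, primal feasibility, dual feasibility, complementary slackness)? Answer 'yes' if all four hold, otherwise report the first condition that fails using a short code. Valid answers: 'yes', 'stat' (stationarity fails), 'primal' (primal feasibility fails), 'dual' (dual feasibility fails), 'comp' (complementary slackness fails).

Gradient of f: grad f(x) = Q x + c = (3, -3)
Constraint values g_i(x) = a_i^T x - b_i:
  g_1((-1, -2)) = 0
Stationarity residual: grad f(x) + sum_i lambda_i a_i = (3, 1)
  -> stationarity FAILS
Primal feasibility (all g_i <= 0): OK
Dual feasibility (all lambda_i >= 0): OK
Complementary slackness (lambda_i * g_i(x) = 0 for all i): OK

Verdict: the first failing condition is stationarity -> stat.

stat


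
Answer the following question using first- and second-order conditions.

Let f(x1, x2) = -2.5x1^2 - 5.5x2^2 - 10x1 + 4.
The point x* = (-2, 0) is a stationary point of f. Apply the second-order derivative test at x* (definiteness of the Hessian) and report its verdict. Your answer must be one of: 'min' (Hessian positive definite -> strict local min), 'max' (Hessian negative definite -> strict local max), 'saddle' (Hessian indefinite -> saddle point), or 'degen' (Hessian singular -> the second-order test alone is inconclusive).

Compute the Hessian H = grad^2 f:
  H = [[-5, 0], [0, -11]]
Verify stationarity: grad f(x*) = H x* + g = (0, 0).
Eigenvalues of H: -11, -5.
Both eigenvalues < 0, so H is negative definite -> x* is a strict local max.

max


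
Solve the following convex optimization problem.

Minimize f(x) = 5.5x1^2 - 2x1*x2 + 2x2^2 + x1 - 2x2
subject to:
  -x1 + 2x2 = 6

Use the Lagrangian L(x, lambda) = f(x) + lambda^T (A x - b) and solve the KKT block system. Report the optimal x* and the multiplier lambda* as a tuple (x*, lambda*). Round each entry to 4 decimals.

Form the Lagrangian:
  L(x, lambda) = (1/2) x^T Q x + c^T x + lambda^T (A x - b)
Stationarity (grad_x L = 0): Q x + c + A^T lambda = 0.
Primal feasibility: A x = b.

This gives the KKT block system:
  [ Q   A^T ] [ x     ]   [-c ]
  [ A    0  ] [ lambda ] = [ b ]

Solving the linear system:
  x*      = (0, 3)
  lambda* = (-5)
  f(x*)   = 12

x* = (0, 3), lambda* = (-5)


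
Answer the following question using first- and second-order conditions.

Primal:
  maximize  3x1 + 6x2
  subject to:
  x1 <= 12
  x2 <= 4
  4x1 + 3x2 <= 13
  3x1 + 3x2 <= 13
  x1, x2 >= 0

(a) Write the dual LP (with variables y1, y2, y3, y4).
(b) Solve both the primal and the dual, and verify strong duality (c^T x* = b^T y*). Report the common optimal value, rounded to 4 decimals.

The standard primal-dual pair for 'max c^T x s.t. A x <= b, x >= 0' is:
  Dual:  min b^T y  s.t.  A^T y >= c,  y >= 0.

So the dual LP is:
  minimize  12y1 + 4y2 + 13y3 + 13y4
  subject to:
    y1 + 4y3 + 3y4 >= 3
    y2 + 3y3 + 3y4 >= 6
    y1, y2, y3, y4 >= 0

Solving the primal: x* = (0.25, 4).
  primal value c^T x* = 24.75.
Solving the dual: y* = (0, 3.75, 0.75, 0).
  dual value b^T y* = 24.75.
Strong duality: c^T x* = b^T y*. Confirmed.

24.75


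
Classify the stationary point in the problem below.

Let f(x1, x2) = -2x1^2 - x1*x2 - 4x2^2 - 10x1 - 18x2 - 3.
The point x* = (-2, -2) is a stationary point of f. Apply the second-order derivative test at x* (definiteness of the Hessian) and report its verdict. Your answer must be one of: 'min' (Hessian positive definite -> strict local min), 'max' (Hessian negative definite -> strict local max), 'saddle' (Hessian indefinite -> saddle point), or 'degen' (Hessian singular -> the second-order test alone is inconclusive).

Compute the Hessian H = grad^2 f:
  H = [[-4, -1], [-1, -8]]
Verify stationarity: grad f(x*) = H x* + g = (0, 0).
Eigenvalues of H: -8.2361, -3.7639.
Both eigenvalues < 0, so H is negative definite -> x* is a strict local max.

max


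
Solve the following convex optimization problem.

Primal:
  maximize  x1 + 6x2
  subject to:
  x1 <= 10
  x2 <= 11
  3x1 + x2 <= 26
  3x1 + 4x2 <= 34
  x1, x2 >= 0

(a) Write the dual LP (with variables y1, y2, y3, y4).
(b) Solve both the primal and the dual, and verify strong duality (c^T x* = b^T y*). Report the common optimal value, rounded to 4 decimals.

The standard primal-dual pair for 'max c^T x s.t. A x <= b, x >= 0' is:
  Dual:  min b^T y  s.t.  A^T y >= c,  y >= 0.

So the dual LP is:
  minimize  10y1 + 11y2 + 26y3 + 34y4
  subject to:
    y1 + 3y3 + 3y4 >= 1
    y2 + y3 + 4y4 >= 6
    y1, y2, y3, y4 >= 0

Solving the primal: x* = (0, 8.5).
  primal value c^T x* = 51.
Solving the dual: y* = (0, 0, 0, 1.5).
  dual value b^T y* = 51.
Strong duality: c^T x* = b^T y*. Confirmed.

51


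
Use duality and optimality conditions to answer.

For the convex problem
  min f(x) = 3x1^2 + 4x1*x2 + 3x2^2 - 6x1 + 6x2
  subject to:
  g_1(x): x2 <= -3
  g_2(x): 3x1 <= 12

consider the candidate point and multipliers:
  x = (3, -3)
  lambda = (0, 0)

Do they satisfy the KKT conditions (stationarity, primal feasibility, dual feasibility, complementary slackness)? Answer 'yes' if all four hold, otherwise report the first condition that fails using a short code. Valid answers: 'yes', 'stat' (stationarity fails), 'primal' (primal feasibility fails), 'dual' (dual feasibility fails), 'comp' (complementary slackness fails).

Gradient of f: grad f(x) = Q x + c = (0, 0)
Constraint values g_i(x) = a_i^T x - b_i:
  g_1((3, -3)) = 0
  g_2((3, -3)) = -3
Stationarity residual: grad f(x) + sum_i lambda_i a_i = (0, 0)
  -> stationarity OK
Primal feasibility (all g_i <= 0): OK
Dual feasibility (all lambda_i >= 0): OK
Complementary slackness (lambda_i * g_i(x) = 0 for all i): OK

Verdict: yes, KKT holds.

yes


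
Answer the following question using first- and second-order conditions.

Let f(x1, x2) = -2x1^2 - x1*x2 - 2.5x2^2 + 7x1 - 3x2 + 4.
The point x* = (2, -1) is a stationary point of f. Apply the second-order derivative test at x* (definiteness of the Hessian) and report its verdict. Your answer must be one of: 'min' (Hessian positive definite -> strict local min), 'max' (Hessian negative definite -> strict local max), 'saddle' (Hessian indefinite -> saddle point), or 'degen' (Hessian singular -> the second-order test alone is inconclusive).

Compute the Hessian H = grad^2 f:
  H = [[-4, -1], [-1, -5]]
Verify stationarity: grad f(x*) = H x* + g = (0, 0).
Eigenvalues of H: -5.618, -3.382.
Both eigenvalues < 0, so H is negative definite -> x* is a strict local max.

max


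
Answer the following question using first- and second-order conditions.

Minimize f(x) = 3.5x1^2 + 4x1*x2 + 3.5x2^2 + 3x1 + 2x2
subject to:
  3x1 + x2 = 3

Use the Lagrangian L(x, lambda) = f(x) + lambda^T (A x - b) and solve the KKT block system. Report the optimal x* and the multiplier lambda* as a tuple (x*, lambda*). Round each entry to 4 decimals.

Form the Lagrangian:
  L(x, lambda) = (1/2) x^T Q x + c^T x + lambda^T (A x - b)
Stationarity (grad_x L = 0): Q x + c + A^T lambda = 0.
Primal feasibility: A x = b.

This gives the KKT block system:
  [ Q   A^T ] [ x     ]   [-c ]
  [ A    0  ] [ lambda ] = [ b ]

Solving the linear system:
  x*      = (1.1739, -0.5217)
  lambda* = (-3.0435)
  f(x*)   = 5.8043

x* = (1.1739, -0.5217), lambda* = (-3.0435)


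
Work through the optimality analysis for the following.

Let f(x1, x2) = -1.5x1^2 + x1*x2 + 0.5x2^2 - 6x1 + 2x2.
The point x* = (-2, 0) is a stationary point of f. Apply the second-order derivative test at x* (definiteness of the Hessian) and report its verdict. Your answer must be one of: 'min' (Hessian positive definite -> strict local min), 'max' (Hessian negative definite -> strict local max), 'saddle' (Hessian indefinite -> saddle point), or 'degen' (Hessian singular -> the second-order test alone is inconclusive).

Compute the Hessian H = grad^2 f:
  H = [[-3, 1], [1, 1]]
Verify stationarity: grad f(x*) = H x* + g = (0, 0).
Eigenvalues of H: -3.2361, 1.2361.
Eigenvalues have mixed signs, so H is indefinite -> x* is a saddle point.

saddle


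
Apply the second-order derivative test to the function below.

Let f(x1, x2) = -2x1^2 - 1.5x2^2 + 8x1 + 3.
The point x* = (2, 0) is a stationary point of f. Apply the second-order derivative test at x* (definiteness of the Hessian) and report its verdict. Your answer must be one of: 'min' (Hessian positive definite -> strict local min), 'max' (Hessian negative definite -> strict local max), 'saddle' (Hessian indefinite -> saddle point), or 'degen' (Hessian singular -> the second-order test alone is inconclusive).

Compute the Hessian H = grad^2 f:
  H = [[-4, 0], [0, -3]]
Verify stationarity: grad f(x*) = H x* + g = (0, 0).
Eigenvalues of H: -4, -3.
Both eigenvalues < 0, so H is negative definite -> x* is a strict local max.

max


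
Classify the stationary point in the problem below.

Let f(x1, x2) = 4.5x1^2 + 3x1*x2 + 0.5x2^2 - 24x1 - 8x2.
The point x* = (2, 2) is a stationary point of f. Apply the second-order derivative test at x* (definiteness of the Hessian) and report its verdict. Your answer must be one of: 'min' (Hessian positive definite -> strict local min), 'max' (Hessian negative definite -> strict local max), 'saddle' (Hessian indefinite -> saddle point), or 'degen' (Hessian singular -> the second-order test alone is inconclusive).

Compute the Hessian H = grad^2 f:
  H = [[9, 3], [3, 1]]
Verify stationarity: grad f(x*) = H x* + g = (0, 0).
Eigenvalues of H: 0, 10.
H has a zero eigenvalue (singular; positive semidefinite but not definite), so H is neither positive definite, negative definite, nor indefinite. The second-order test alone is inconclusive -> degen.
(Indeed, f is constant along the null direction of H through x*, so x* is not a strict local extremum.)

degen


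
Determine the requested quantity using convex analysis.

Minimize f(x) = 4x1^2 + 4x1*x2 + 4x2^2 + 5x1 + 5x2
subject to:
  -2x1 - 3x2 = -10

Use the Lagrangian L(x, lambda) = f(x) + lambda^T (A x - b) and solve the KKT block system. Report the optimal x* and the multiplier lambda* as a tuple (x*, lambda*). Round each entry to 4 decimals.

Form the Lagrangian:
  L(x, lambda) = (1/2) x^T Q x + c^T x + lambda^T (A x - b)
Stationarity (grad_x L = 0): Q x + c + A^T lambda = 0.
Primal feasibility: A x = b.

This gives the KKT block system:
  [ Q   A^T ] [ x     ]   [-c ]
  [ A    0  ] [ lambda ] = [ b ]

Solving the linear system:
  x*      = (0.4464, 3.0357)
  lambda* = (10.3571)
  f(x*)   = 60.4911

x* = (0.4464, 3.0357), lambda* = (10.3571)


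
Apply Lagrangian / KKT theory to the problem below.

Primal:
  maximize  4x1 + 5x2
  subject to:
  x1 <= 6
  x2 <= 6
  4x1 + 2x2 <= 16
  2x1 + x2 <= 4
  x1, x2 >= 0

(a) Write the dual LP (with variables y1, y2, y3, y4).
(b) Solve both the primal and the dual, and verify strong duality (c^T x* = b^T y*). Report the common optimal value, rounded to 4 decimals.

The standard primal-dual pair for 'max c^T x s.t. A x <= b, x >= 0' is:
  Dual:  min b^T y  s.t.  A^T y >= c,  y >= 0.

So the dual LP is:
  minimize  6y1 + 6y2 + 16y3 + 4y4
  subject to:
    y1 + 4y3 + 2y4 >= 4
    y2 + 2y3 + y4 >= 5
    y1, y2, y3, y4 >= 0

Solving the primal: x* = (0, 4).
  primal value c^T x* = 20.
Solving the dual: y* = (0, 0, 0, 5).
  dual value b^T y* = 20.
Strong duality: c^T x* = b^T y*. Confirmed.

20


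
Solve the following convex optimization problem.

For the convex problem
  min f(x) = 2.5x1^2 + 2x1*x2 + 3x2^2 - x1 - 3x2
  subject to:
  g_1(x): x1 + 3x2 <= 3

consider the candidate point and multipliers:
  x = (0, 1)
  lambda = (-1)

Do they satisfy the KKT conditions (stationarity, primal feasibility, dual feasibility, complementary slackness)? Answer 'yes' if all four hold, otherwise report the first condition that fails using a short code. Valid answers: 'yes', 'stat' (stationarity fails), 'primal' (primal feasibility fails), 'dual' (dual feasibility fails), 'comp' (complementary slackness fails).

Gradient of f: grad f(x) = Q x + c = (1, 3)
Constraint values g_i(x) = a_i^T x - b_i:
  g_1((0, 1)) = 0
Stationarity residual: grad f(x) + sum_i lambda_i a_i = (0, 0)
  -> stationarity OK
Primal feasibility (all g_i <= 0): OK
Dual feasibility (all lambda_i >= 0): FAILS
Complementary slackness (lambda_i * g_i(x) = 0 for all i): OK

Verdict: the first failing condition is dual_feasibility -> dual.

dual


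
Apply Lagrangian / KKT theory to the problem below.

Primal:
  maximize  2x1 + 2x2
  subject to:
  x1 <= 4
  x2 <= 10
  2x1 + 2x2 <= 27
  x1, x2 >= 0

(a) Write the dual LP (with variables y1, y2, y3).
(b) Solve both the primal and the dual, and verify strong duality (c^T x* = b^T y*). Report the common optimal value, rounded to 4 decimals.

The standard primal-dual pair for 'max c^T x s.t. A x <= b, x >= 0' is:
  Dual:  min b^T y  s.t.  A^T y >= c,  y >= 0.

So the dual LP is:
  minimize  4y1 + 10y2 + 27y3
  subject to:
    y1 + 2y3 >= 2
    y2 + 2y3 >= 2
    y1, y2, y3 >= 0

Solving the primal: x* = (3.5, 10).
  primal value c^T x* = 27.
Solving the dual: y* = (0, 0, 1).
  dual value b^T y* = 27.
Strong duality: c^T x* = b^T y*. Confirmed.

27


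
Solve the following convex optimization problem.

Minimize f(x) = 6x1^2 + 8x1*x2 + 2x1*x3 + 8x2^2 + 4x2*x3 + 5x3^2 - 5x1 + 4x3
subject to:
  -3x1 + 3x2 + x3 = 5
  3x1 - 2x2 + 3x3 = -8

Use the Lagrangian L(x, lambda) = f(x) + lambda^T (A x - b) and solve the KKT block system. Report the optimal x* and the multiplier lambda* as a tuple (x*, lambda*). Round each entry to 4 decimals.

Form the Lagrangian:
  L(x, lambda) = (1/2) x^T Q x + c^T x + lambda^T (A x - b)
Stationarity (grad_x L = 0): Q x + c + A^T lambda = 0.
Primal feasibility: A x = b.

This gives the KKT block system:
  [ Q   A^T ] [ x     ]   [-c ]
  [ A    0  ] [ lambda ] = [ b ]

Solving the linear system:
  x*      = (-0.8788, 1.1322, -1.033)
  lambda* = (-1.2488, 1.6027)
  f(x*)   = 9.664

x* = (-0.8788, 1.1322, -1.033), lambda* = (-1.2488, 1.6027)


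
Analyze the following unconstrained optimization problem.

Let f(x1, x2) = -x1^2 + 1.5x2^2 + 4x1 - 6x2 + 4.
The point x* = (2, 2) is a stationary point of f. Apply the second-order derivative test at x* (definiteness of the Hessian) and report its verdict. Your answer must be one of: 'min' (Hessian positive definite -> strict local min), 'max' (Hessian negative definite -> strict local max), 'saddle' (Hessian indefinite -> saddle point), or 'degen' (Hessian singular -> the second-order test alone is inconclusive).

Compute the Hessian H = grad^2 f:
  H = [[-2, 0], [0, 3]]
Verify stationarity: grad f(x*) = H x* + g = (0, 0).
Eigenvalues of H: -2, 3.
Eigenvalues have mixed signs, so H is indefinite -> x* is a saddle point.

saddle


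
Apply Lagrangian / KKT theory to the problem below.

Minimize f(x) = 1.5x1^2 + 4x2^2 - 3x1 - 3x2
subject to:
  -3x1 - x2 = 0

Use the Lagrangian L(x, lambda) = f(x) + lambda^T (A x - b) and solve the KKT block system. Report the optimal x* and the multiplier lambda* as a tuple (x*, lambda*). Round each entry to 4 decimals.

Form the Lagrangian:
  L(x, lambda) = (1/2) x^T Q x + c^T x + lambda^T (A x - b)
Stationarity (grad_x L = 0): Q x + c + A^T lambda = 0.
Primal feasibility: A x = b.

This gives the KKT block system:
  [ Q   A^T ] [ x     ]   [-c ]
  [ A    0  ] [ lambda ] = [ b ]

Solving the linear system:
  x*      = (-0.08, 0.24)
  lambda* = (-1.08)
  f(x*)   = -0.24

x* = (-0.08, 0.24), lambda* = (-1.08)


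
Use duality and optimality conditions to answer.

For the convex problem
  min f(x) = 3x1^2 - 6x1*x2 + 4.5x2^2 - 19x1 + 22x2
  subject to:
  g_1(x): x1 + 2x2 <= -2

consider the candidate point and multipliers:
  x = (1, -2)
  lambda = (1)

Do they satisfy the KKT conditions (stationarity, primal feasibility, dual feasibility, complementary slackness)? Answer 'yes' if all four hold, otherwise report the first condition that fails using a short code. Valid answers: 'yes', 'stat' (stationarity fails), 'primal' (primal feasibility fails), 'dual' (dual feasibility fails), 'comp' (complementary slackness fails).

Gradient of f: grad f(x) = Q x + c = (-1, -2)
Constraint values g_i(x) = a_i^T x - b_i:
  g_1((1, -2)) = -1
Stationarity residual: grad f(x) + sum_i lambda_i a_i = (0, 0)
  -> stationarity OK
Primal feasibility (all g_i <= 0): OK
Dual feasibility (all lambda_i >= 0): OK
Complementary slackness (lambda_i * g_i(x) = 0 for all i): FAILS

Verdict: the first failing condition is complementary_slackness -> comp.

comp


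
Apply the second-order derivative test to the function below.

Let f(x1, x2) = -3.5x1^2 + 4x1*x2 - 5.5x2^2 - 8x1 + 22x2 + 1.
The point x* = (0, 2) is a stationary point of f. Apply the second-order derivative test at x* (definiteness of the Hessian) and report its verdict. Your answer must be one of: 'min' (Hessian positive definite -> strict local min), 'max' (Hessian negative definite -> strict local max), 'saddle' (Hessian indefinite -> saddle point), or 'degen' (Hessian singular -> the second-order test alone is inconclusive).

Compute the Hessian H = grad^2 f:
  H = [[-7, 4], [4, -11]]
Verify stationarity: grad f(x*) = H x* + g = (0, 0).
Eigenvalues of H: -13.4721, -4.5279.
Both eigenvalues < 0, so H is negative definite -> x* is a strict local max.

max


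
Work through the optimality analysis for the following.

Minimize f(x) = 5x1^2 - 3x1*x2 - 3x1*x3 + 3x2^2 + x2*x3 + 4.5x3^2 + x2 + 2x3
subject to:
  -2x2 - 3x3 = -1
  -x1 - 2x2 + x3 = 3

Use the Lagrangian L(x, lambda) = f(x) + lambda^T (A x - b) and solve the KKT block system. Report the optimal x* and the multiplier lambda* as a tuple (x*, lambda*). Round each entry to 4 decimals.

Form the Lagrangian:
  L(x, lambda) = (1/2) x^T Q x + c^T x + lambda^T (A x - b)
Stationarity (grad_x L = 0): Q x + c + A^T lambda = 0.
Primal feasibility: A x = b.

This gives the KKT block system:
  [ Q   A^T ] [ x     ]   [-c ]
  [ A    0  ] [ lambda ] = [ b ]

Solving the linear system:
  x*      = (-0.3342, -0.8747, 0.9164)
  lambda* = (2.3029, -3.4674)
  f(x*)   = 6.8316

x* = (-0.3342, -0.8747, 0.9164), lambda* = (2.3029, -3.4674)


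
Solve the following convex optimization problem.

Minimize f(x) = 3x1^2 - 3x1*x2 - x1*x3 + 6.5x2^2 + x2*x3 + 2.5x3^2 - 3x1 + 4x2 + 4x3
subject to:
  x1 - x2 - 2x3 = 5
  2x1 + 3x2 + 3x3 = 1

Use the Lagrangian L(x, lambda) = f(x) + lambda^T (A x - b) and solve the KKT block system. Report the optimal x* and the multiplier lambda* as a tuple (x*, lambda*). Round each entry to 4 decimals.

Form the Lagrangian:
  L(x, lambda) = (1/2) x^T Q x + c^T x + lambda^T (A x - b)
Stationarity (grad_x L = 0): Q x + c + A^T lambda = 0.
Primal feasibility: A x = b.

This gives the KKT block system:
  [ Q   A^T ] [ x     ]   [-c ]
  [ A    0  ] [ lambda ] = [ b ]

Solving the linear system:
  x*      = (2.2637, 0.3848, -1.5606)
  lambda* = (-6.3325, -2.3278)
  f(x*)   = 11.2482

x* = (2.2637, 0.3848, -1.5606), lambda* = (-6.3325, -2.3278)


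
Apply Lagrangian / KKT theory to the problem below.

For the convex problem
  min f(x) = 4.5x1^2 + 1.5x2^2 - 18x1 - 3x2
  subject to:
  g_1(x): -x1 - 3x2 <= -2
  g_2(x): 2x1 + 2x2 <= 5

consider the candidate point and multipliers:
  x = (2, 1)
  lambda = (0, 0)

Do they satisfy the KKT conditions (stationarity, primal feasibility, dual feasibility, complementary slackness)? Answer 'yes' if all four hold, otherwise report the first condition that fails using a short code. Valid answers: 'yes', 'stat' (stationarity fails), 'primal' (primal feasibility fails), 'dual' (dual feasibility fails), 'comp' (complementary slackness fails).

Gradient of f: grad f(x) = Q x + c = (0, 0)
Constraint values g_i(x) = a_i^T x - b_i:
  g_1((2, 1)) = -3
  g_2((2, 1)) = 1
Stationarity residual: grad f(x) + sum_i lambda_i a_i = (0, 0)
  -> stationarity OK
Primal feasibility (all g_i <= 0): FAILS
Dual feasibility (all lambda_i >= 0): OK
Complementary slackness (lambda_i * g_i(x) = 0 for all i): OK

Verdict: the first failing condition is primal_feasibility -> primal.

primal


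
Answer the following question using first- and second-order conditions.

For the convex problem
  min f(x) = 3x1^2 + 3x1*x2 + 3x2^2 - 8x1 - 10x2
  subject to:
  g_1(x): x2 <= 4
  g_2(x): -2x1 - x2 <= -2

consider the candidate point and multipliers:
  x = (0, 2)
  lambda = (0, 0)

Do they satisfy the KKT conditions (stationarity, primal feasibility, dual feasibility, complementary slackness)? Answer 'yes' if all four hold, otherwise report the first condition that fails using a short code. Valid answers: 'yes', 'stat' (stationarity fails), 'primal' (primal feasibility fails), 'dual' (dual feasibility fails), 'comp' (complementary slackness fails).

Gradient of f: grad f(x) = Q x + c = (-2, 2)
Constraint values g_i(x) = a_i^T x - b_i:
  g_1((0, 2)) = -2
  g_2((0, 2)) = 0
Stationarity residual: grad f(x) + sum_i lambda_i a_i = (-2, 2)
  -> stationarity FAILS
Primal feasibility (all g_i <= 0): OK
Dual feasibility (all lambda_i >= 0): OK
Complementary slackness (lambda_i * g_i(x) = 0 for all i): OK

Verdict: the first failing condition is stationarity -> stat.

stat


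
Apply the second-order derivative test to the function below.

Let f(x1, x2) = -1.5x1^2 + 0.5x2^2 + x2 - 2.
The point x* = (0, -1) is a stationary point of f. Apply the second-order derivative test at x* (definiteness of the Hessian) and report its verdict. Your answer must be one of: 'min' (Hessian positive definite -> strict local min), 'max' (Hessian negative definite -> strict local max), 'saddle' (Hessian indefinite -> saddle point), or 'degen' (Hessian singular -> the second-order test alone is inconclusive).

Compute the Hessian H = grad^2 f:
  H = [[-3, 0], [0, 1]]
Verify stationarity: grad f(x*) = H x* + g = (0, 0).
Eigenvalues of H: -3, 1.
Eigenvalues have mixed signs, so H is indefinite -> x* is a saddle point.

saddle


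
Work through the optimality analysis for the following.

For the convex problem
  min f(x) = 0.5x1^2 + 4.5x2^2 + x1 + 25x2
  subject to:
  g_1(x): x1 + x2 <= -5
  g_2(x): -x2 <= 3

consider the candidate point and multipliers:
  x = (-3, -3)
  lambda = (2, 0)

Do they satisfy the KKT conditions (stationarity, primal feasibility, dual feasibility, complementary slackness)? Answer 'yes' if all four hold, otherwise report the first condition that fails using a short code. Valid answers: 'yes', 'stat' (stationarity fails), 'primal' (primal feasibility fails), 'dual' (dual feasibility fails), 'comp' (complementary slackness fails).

Gradient of f: grad f(x) = Q x + c = (-2, -2)
Constraint values g_i(x) = a_i^T x - b_i:
  g_1((-3, -3)) = -1
  g_2((-3, -3)) = 0
Stationarity residual: grad f(x) + sum_i lambda_i a_i = (0, 0)
  -> stationarity OK
Primal feasibility (all g_i <= 0): OK
Dual feasibility (all lambda_i >= 0): OK
Complementary slackness (lambda_i * g_i(x) = 0 for all i): FAILS

Verdict: the first failing condition is complementary_slackness -> comp.

comp


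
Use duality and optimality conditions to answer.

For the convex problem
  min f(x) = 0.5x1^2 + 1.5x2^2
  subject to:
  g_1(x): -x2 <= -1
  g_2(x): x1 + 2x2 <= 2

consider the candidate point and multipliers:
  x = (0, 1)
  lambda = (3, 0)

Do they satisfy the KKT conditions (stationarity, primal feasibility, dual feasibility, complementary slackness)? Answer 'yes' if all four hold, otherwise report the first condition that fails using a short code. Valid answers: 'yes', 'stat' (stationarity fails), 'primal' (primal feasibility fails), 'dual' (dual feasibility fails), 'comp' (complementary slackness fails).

Gradient of f: grad f(x) = Q x + c = (0, 3)
Constraint values g_i(x) = a_i^T x - b_i:
  g_1((0, 1)) = 0
  g_2((0, 1)) = 0
Stationarity residual: grad f(x) + sum_i lambda_i a_i = (0, 0)
  -> stationarity OK
Primal feasibility (all g_i <= 0): OK
Dual feasibility (all lambda_i >= 0): OK
Complementary slackness (lambda_i * g_i(x) = 0 for all i): OK

Verdict: yes, KKT holds.

yes


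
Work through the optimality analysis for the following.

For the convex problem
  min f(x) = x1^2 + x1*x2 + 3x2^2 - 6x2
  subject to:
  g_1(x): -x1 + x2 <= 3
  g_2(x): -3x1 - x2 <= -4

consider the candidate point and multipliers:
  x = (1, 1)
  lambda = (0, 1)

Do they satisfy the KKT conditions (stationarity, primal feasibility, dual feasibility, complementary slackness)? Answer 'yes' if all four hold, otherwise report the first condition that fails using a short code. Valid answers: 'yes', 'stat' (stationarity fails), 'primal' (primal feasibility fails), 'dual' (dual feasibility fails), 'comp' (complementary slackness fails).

Gradient of f: grad f(x) = Q x + c = (3, 1)
Constraint values g_i(x) = a_i^T x - b_i:
  g_1((1, 1)) = -3
  g_2((1, 1)) = 0
Stationarity residual: grad f(x) + sum_i lambda_i a_i = (0, 0)
  -> stationarity OK
Primal feasibility (all g_i <= 0): OK
Dual feasibility (all lambda_i >= 0): OK
Complementary slackness (lambda_i * g_i(x) = 0 for all i): OK

Verdict: yes, KKT holds.

yes


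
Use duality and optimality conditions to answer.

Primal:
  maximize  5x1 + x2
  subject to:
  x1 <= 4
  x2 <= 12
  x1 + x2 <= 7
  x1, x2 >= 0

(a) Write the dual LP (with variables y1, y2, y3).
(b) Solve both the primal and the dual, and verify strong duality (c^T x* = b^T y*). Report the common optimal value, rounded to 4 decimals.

The standard primal-dual pair for 'max c^T x s.t. A x <= b, x >= 0' is:
  Dual:  min b^T y  s.t.  A^T y >= c,  y >= 0.

So the dual LP is:
  minimize  4y1 + 12y2 + 7y3
  subject to:
    y1 + y3 >= 5
    y2 + y3 >= 1
    y1, y2, y3 >= 0

Solving the primal: x* = (4, 3).
  primal value c^T x* = 23.
Solving the dual: y* = (4, 0, 1).
  dual value b^T y* = 23.
Strong duality: c^T x* = b^T y*. Confirmed.

23


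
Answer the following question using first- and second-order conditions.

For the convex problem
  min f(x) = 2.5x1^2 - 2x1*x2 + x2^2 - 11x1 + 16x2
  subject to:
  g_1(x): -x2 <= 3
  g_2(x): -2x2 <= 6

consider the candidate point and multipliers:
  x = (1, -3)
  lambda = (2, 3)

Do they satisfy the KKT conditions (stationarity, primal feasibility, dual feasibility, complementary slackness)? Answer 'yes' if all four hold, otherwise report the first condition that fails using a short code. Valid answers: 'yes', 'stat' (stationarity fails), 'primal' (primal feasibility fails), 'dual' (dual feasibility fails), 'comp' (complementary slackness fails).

Gradient of f: grad f(x) = Q x + c = (0, 8)
Constraint values g_i(x) = a_i^T x - b_i:
  g_1((1, -3)) = 0
  g_2((1, -3)) = 0
Stationarity residual: grad f(x) + sum_i lambda_i a_i = (0, 0)
  -> stationarity OK
Primal feasibility (all g_i <= 0): OK
Dual feasibility (all lambda_i >= 0): OK
Complementary slackness (lambda_i * g_i(x) = 0 for all i): OK

Verdict: yes, KKT holds.

yes


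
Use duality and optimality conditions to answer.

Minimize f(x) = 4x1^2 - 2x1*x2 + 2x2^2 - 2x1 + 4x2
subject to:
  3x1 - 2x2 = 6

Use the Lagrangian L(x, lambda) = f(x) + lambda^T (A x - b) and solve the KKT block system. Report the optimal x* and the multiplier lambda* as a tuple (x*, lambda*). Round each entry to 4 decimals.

Form the Lagrangian:
  L(x, lambda) = (1/2) x^T Q x + c^T x + lambda^T (A x - b)
Stationarity (grad_x L = 0): Q x + c + A^T lambda = 0.
Primal feasibility: A x = b.

This gives the KKT block system:
  [ Q   A^T ] [ x     ]   [-c ]
  [ A    0  ] [ lambda ] = [ b ]

Solving the linear system:
  x*      = (0.7273, -1.9091)
  lambda* = (-2.5455)
  f(x*)   = 3.0909

x* = (0.7273, -1.9091), lambda* = (-2.5455)


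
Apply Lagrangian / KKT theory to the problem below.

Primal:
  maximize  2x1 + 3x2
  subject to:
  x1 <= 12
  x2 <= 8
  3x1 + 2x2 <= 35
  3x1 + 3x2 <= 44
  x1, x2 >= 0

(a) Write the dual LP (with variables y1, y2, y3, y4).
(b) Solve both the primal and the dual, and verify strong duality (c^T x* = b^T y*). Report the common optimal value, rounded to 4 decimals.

The standard primal-dual pair for 'max c^T x s.t. A x <= b, x >= 0' is:
  Dual:  min b^T y  s.t.  A^T y >= c,  y >= 0.

So the dual LP is:
  minimize  12y1 + 8y2 + 35y3 + 44y4
  subject to:
    y1 + 3y3 + 3y4 >= 2
    y2 + 2y3 + 3y4 >= 3
    y1, y2, y3, y4 >= 0

Solving the primal: x* = (6.3333, 8).
  primal value c^T x* = 36.6667.
Solving the dual: y* = (0, 1.6667, 0.6667, 0).
  dual value b^T y* = 36.6667.
Strong duality: c^T x* = b^T y*. Confirmed.

36.6667


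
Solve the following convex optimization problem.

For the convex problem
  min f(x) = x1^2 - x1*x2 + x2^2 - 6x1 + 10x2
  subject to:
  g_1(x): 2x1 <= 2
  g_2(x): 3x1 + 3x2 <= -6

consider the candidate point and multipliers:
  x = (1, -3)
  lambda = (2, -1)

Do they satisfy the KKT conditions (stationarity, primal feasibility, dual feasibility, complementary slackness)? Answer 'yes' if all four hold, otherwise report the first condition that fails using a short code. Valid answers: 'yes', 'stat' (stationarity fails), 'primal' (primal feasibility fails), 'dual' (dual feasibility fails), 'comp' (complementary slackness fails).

Gradient of f: grad f(x) = Q x + c = (-1, 3)
Constraint values g_i(x) = a_i^T x - b_i:
  g_1((1, -3)) = 0
  g_2((1, -3)) = 0
Stationarity residual: grad f(x) + sum_i lambda_i a_i = (0, 0)
  -> stationarity OK
Primal feasibility (all g_i <= 0): OK
Dual feasibility (all lambda_i >= 0): FAILS
Complementary slackness (lambda_i * g_i(x) = 0 for all i): OK

Verdict: the first failing condition is dual_feasibility -> dual.

dual


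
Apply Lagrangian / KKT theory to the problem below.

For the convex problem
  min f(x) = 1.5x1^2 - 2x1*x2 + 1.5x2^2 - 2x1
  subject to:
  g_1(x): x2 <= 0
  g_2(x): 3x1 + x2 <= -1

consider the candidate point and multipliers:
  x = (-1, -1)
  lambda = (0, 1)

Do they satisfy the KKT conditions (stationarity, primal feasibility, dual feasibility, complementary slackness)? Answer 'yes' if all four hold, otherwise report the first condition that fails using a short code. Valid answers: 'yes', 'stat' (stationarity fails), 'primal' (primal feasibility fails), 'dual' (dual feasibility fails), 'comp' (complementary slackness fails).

Gradient of f: grad f(x) = Q x + c = (-3, -1)
Constraint values g_i(x) = a_i^T x - b_i:
  g_1((-1, -1)) = -1
  g_2((-1, -1)) = -3
Stationarity residual: grad f(x) + sum_i lambda_i a_i = (0, 0)
  -> stationarity OK
Primal feasibility (all g_i <= 0): OK
Dual feasibility (all lambda_i >= 0): OK
Complementary slackness (lambda_i * g_i(x) = 0 for all i): FAILS

Verdict: the first failing condition is complementary_slackness -> comp.

comp


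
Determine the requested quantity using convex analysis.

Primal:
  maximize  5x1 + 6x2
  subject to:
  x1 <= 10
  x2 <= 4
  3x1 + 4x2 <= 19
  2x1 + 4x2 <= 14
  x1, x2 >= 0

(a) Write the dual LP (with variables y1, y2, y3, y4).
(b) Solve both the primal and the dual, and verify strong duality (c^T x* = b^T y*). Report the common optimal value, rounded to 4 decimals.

The standard primal-dual pair for 'max c^T x s.t. A x <= b, x >= 0' is:
  Dual:  min b^T y  s.t.  A^T y >= c,  y >= 0.

So the dual LP is:
  minimize  10y1 + 4y2 + 19y3 + 14y4
  subject to:
    y1 + 3y3 + 2y4 >= 5
    y2 + 4y3 + 4y4 >= 6
    y1, y2, y3, y4 >= 0

Solving the primal: x* = (6.3333, 0).
  primal value c^T x* = 31.6667.
Solving the dual: y* = (0, 0, 1.6667, 0).
  dual value b^T y* = 31.6667.
Strong duality: c^T x* = b^T y*. Confirmed.

31.6667


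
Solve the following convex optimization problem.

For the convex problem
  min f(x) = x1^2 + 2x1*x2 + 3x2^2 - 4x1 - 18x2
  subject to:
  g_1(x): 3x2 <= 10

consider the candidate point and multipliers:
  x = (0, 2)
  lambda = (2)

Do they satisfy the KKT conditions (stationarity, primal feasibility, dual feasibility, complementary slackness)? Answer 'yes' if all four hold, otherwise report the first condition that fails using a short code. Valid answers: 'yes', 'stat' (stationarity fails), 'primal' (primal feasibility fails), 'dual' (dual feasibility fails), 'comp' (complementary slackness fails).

Gradient of f: grad f(x) = Q x + c = (0, -6)
Constraint values g_i(x) = a_i^T x - b_i:
  g_1((0, 2)) = -4
Stationarity residual: grad f(x) + sum_i lambda_i a_i = (0, 0)
  -> stationarity OK
Primal feasibility (all g_i <= 0): OK
Dual feasibility (all lambda_i >= 0): OK
Complementary slackness (lambda_i * g_i(x) = 0 for all i): FAILS

Verdict: the first failing condition is complementary_slackness -> comp.

comp


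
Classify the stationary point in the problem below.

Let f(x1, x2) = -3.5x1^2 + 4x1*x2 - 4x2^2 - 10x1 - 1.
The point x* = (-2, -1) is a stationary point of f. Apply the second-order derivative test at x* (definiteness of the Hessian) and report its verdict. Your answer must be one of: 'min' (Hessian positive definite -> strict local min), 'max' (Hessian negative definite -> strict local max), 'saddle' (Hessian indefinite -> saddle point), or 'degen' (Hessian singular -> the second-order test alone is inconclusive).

Compute the Hessian H = grad^2 f:
  H = [[-7, 4], [4, -8]]
Verify stationarity: grad f(x*) = H x* + g = (0, 0).
Eigenvalues of H: -11.5311, -3.4689.
Both eigenvalues < 0, so H is negative definite -> x* is a strict local max.

max


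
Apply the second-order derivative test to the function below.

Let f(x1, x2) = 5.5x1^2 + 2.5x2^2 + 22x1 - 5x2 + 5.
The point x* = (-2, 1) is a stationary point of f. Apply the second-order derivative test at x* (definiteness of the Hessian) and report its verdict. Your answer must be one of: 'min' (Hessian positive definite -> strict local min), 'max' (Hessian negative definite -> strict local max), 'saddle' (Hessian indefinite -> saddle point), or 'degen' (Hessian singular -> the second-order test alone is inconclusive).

Compute the Hessian H = grad^2 f:
  H = [[11, 0], [0, 5]]
Verify stationarity: grad f(x*) = H x* + g = (0, 0).
Eigenvalues of H: 5, 11.
Both eigenvalues > 0, so H is positive definite -> x* is a strict local min.

min


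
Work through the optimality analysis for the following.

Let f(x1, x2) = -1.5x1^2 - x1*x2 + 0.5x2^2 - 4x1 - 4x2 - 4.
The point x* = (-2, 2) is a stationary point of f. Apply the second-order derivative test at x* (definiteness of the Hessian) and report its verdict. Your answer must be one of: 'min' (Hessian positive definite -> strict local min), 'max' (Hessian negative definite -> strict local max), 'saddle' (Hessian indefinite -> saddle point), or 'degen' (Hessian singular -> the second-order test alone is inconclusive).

Compute the Hessian H = grad^2 f:
  H = [[-3, -1], [-1, 1]]
Verify stationarity: grad f(x*) = H x* + g = (0, 0).
Eigenvalues of H: -3.2361, 1.2361.
Eigenvalues have mixed signs, so H is indefinite -> x* is a saddle point.

saddle


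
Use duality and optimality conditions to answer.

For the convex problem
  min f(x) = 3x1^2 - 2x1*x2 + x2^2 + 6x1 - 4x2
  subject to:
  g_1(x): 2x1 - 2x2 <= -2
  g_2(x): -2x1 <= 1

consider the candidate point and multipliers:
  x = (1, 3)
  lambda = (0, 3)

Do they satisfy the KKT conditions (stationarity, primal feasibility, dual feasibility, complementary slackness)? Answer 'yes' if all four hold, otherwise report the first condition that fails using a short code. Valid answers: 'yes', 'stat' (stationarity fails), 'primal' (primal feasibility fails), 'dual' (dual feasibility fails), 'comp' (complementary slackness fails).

Gradient of f: grad f(x) = Q x + c = (6, 0)
Constraint values g_i(x) = a_i^T x - b_i:
  g_1((1, 3)) = -2
  g_2((1, 3)) = -3
Stationarity residual: grad f(x) + sum_i lambda_i a_i = (0, 0)
  -> stationarity OK
Primal feasibility (all g_i <= 0): OK
Dual feasibility (all lambda_i >= 0): OK
Complementary slackness (lambda_i * g_i(x) = 0 for all i): FAILS

Verdict: the first failing condition is complementary_slackness -> comp.

comp
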